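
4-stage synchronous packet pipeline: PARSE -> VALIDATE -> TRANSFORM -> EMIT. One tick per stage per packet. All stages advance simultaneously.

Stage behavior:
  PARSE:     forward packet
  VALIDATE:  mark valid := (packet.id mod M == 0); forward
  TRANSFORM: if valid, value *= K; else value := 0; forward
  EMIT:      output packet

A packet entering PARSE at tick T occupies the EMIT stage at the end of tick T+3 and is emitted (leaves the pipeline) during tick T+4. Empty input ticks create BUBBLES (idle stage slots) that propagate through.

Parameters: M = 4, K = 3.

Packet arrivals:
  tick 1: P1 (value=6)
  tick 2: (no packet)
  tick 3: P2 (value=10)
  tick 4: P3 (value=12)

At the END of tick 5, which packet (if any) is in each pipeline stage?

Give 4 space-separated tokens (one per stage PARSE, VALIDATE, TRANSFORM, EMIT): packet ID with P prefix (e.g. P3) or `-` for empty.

Tick 1: [PARSE:P1(v=6,ok=F), VALIDATE:-, TRANSFORM:-, EMIT:-] out:-; in:P1
Tick 2: [PARSE:-, VALIDATE:P1(v=6,ok=F), TRANSFORM:-, EMIT:-] out:-; in:-
Tick 3: [PARSE:P2(v=10,ok=F), VALIDATE:-, TRANSFORM:P1(v=0,ok=F), EMIT:-] out:-; in:P2
Tick 4: [PARSE:P3(v=12,ok=F), VALIDATE:P2(v=10,ok=F), TRANSFORM:-, EMIT:P1(v=0,ok=F)] out:-; in:P3
Tick 5: [PARSE:-, VALIDATE:P3(v=12,ok=F), TRANSFORM:P2(v=0,ok=F), EMIT:-] out:P1(v=0); in:-
At end of tick 5: ['-', 'P3', 'P2', '-']

Answer: - P3 P2 -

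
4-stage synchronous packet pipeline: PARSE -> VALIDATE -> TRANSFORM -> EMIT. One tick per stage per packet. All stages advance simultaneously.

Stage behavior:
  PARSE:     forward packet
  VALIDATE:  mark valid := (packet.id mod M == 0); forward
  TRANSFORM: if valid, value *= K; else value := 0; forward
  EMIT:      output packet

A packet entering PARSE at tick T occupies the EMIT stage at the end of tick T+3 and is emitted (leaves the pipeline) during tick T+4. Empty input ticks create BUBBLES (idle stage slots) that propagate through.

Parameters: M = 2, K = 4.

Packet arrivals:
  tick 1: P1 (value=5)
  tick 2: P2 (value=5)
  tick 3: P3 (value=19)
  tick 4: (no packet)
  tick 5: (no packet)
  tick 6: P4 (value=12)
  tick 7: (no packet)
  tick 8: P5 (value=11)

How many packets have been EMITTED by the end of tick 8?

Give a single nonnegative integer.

Answer: 3

Derivation:
Tick 1: [PARSE:P1(v=5,ok=F), VALIDATE:-, TRANSFORM:-, EMIT:-] out:-; in:P1
Tick 2: [PARSE:P2(v=5,ok=F), VALIDATE:P1(v=5,ok=F), TRANSFORM:-, EMIT:-] out:-; in:P2
Tick 3: [PARSE:P3(v=19,ok=F), VALIDATE:P2(v=5,ok=T), TRANSFORM:P1(v=0,ok=F), EMIT:-] out:-; in:P3
Tick 4: [PARSE:-, VALIDATE:P3(v=19,ok=F), TRANSFORM:P2(v=20,ok=T), EMIT:P1(v=0,ok=F)] out:-; in:-
Tick 5: [PARSE:-, VALIDATE:-, TRANSFORM:P3(v=0,ok=F), EMIT:P2(v=20,ok=T)] out:P1(v=0); in:-
Tick 6: [PARSE:P4(v=12,ok=F), VALIDATE:-, TRANSFORM:-, EMIT:P3(v=0,ok=F)] out:P2(v=20); in:P4
Tick 7: [PARSE:-, VALIDATE:P4(v=12,ok=T), TRANSFORM:-, EMIT:-] out:P3(v=0); in:-
Tick 8: [PARSE:P5(v=11,ok=F), VALIDATE:-, TRANSFORM:P4(v=48,ok=T), EMIT:-] out:-; in:P5
Emitted by tick 8: ['P1', 'P2', 'P3']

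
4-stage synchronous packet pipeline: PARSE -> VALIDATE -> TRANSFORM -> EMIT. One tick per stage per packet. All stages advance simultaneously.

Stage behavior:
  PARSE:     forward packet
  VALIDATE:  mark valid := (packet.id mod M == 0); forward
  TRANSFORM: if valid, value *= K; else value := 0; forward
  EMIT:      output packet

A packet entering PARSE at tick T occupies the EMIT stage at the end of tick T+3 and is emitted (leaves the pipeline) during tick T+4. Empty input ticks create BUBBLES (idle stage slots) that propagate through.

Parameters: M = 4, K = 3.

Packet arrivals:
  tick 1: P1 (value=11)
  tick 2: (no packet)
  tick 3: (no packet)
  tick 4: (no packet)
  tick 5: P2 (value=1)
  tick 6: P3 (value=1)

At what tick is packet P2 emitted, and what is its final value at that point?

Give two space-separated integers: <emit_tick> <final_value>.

Answer: 9 0

Derivation:
Tick 1: [PARSE:P1(v=11,ok=F), VALIDATE:-, TRANSFORM:-, EMIT:-] out:-; in:P1
Tick 2: [PARSE:-, VALIDATE:P1(v=11,ok=F), TRANSFORM:-, EMIT:-] out:-; in:-
Tick 3: [PARSE:-, VALIDATE:-, TRANSFORM:P1(v=0,ok=F), EMIT:-] out:-; in:-
Tick 4: [PARSE:-, VALIDATE:-, TRANSFORM:-, EMIT:P1(v=0,ok=F)] out:-; in:-
Tick 5: [PARSE:P2(v=1,ok=F), VALIDATE:-, TRANSFORM:-, EMIT:-] out:P1(v=0); in:P2
Tick 6: [PARSE:P3(v=1,ok=F), VALIDATE:P2(v=1,ok=F), TRANSFORM:-, EMIT:-] out:-; in:P3
Tick 7: [PARSE:-, VALIDATE:P3(v=1,ok=F), TRANSFORM:P2(v=0,ok=F), EMIT:-] out:-; in:-
Tick 8: [PARSE:-, VALIDATE:-, TRANSFORM:P3(v=0,ok=F), EMIT:P2(v=0,ok=F)] out:-; in:-
Tick 9: [PARSE:-, VALIDATE:-, TRANSFORM:-, EMIT:P3(v=0,ok=F)] out:P2(v=0); in:-
Tick 10: [PARSE:-, VALIDATE:-, TRANSFORM:-, EMIT:-] out:P3(v=0); in:-
P2: arrives tick 5, valid=False (id=2, id%4=2), emit tick 9, final value 0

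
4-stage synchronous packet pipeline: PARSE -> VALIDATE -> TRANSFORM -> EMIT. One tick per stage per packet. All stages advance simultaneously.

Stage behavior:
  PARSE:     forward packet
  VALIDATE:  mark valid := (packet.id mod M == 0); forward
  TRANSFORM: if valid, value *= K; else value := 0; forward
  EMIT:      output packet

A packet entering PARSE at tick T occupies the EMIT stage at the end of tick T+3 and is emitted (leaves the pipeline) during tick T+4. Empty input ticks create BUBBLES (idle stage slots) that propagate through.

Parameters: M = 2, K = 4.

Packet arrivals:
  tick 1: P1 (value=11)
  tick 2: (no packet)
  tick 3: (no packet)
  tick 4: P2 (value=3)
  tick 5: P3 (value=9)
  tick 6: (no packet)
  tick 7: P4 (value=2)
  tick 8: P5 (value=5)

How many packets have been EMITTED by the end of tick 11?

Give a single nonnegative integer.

Tick 1: [PARSE:P1(v=11,ok=F), VALIDATE:-, TRANSFORM:-, EMIT:-] out:-; in:P1
Tick 2: [PARSE:-, VALIDATE:P1(v=11,ok=F), TRANSFORM:-, EMIT:-] out:-; in:-
Tick 3: [PARSE:-, VALIDATE:-, TRANSFORM:P1(v=0,ok=F), EMIT:-] out:-; in:-
Tick 4: [PARSE:P2(v=3,ok=F), VALIDATE:-, TRANSFORM:-, EMIT:P1(v=0,ok=F)] out:-; in:P2
Tick 5: [PARSE:P3(v=9,ok=F), VALIDATE:P2(v=3,ok=T), TRANSFORM:-, EMIT:-] out:P1(v=0); in:P3
Tick 6: [PARSE:-, VALIDATE:P3(v=9,ok=F), TRANSFORM:P2(v=12,ok=T), EMIT:-] out:-; in:-
Tick 7: [PARSE:P4(v=2,ok=F), VALIDATE:-, TRANSFORM:P3(v=0,ok=F), EMIT:P2(v=12,ok=T)] out:-; in:P4
Tick 8: [PARSE:P5(v=5,ok=F), VALIDATE:P4(v=2,ok=T), TRANSFORM:-, EMIT:P3(v=0,ok=F)] out:P2(v=12); in:P5
Tick 9: [PARSE:-, VALIDATE:P5(v=5,ok=F), TRANSFORM:P4(v=8,ok=T), EMIT:-] out:P3(v=0); in:-
Tick 10: [PARSE:-, VALIDATE:-, TRANSFORM:P5(v=0,ok=F), EMIT:P4(v=8,ok=T)] out:-; in:-
Tick 11: [PARSE:-, VALIDATE:-, TRANSFORM:-, EMIT:P5(v=0,ok=F)] out:P4(v=8); in:-
Emitted by tick 11: ['P1', 'P2', 'P3', 'P4']

Answer: 4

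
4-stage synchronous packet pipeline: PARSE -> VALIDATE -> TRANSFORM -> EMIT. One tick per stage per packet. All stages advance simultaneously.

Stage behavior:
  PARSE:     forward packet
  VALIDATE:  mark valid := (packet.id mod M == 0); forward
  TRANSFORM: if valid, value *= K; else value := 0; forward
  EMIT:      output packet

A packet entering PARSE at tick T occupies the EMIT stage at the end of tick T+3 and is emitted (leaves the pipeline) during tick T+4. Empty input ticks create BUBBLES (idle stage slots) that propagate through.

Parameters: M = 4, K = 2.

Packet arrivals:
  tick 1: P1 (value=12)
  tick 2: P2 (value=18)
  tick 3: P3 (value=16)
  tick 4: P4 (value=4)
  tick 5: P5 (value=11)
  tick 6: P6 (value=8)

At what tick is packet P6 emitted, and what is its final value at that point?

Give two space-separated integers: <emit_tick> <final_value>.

Tick 1: [PARSE:P1(v=12,ok=F), VALIDATE:-, TRANSFORM:-, EMIT:-] out:-; in:P1
Tick 2: [PARSE:P2(v=18,ok=F), VALIDATE:P1(v=12,ok=F), TRANSFORM:-, EMIT:-] out:-; in:P2
Tick 3: [PARSE:P3(v=16,ok=F), VALIDATE:P2(v=18,ok=F), TRANSFORM:P1(v=0,ok=F), EMIT:-] out:-; in:P3
Tick 4: [PARSE:P4(v=4,ok=F), VALIDATE:P3(v=16,ok=F), TRANSFORM:P2(v=0,ok=F), EMIT:P1(v=0,ok=F)] out:-; in:P4
Tick 5: [PARSE:P5(v=11,ok=F), VALIDATE:P4(v=4,ok=T), TRANSFORM:P3(v=0,ok=F), EMIT:P2(v=0,ok=F)] out:P1(v=0); in:P5
Tick 6: [PARSE:P6(v=8,ok=F), VALIDATE:P5(v=11,ok=F), TRANSFORM:P4(v=8,ok=T), EMIT:P3(v=0,ok=F)] out:P2(v=0); in:P6
Tick 7: [PARSE:-, VALIDATE:P6(v=8,ok=F), TRANSFORM:P5(v=0,ok=F), EMIT:P4(v=8,ok=T)] out:P3(v=0); in:-
Tick 8: [PARSE:-, VALIDATE:-, TRANSFORM:P6(v=0,ok=F), EMIT:P5(v=0,ok=F)] out:P4(v=8); in:-
Tick 9: [PARSE:-, VALIDATE:-, TRANSFORM:-, EMIT:P6(v=0,ok=F)] out:P5(v=0); in:-
Tick 10: [PARSE:-, VALIDATE:-, TRANSFORM:-, EMIT:-] out:P6(v=0); in:-
P6: arrives tick 6, valid=False (id=6, id%4=2), emit tick 10, final value 0

Answer: 10 0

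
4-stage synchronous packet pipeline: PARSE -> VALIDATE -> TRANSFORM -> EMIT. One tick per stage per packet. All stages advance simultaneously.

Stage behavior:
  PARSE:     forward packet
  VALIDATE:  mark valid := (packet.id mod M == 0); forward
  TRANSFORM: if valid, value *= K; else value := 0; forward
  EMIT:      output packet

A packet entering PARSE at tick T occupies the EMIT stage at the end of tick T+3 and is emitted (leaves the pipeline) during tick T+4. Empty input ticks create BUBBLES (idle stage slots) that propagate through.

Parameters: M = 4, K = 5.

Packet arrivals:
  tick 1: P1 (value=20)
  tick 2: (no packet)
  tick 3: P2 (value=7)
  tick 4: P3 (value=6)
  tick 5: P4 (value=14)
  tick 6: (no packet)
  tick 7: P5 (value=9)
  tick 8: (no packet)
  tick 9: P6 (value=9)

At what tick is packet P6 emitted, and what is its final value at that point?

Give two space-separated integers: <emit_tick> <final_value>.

Answer: 13 0

Derivation:
Tick 1: [PARSE:P1(v=20,ok=F), VALIDATE:-, TRANSFORM:-, EMIT:-] out:-; in:P1
Tick 2: [PARSE:-, VALIDATE:P1(v=20,ok=F), TRANSFORM:-, EMIT:-] out:-; in:-
Tick 3: [PARSE:P2(v=7,ok=F), VALIDATE:-, TRANSFORM:P1(v=0,ok=F), EMIT:-] out:-; in:P2
Tick 4: [PARSE:P3(v=6,ok=F), VALIDATE:P2(v=7,ok=F), TRANSFORM:-, EMIT:P1(v=0,ok=F)] out:-; in:P3
Tick 5: [PARSE:P4(v=14,ok=F), VALIDATE:P3(v=6,ok=F), TRANSFORM:P2(v=0,ok=F), EMIT:-] out:P1(v=0); in:P4
Tick 6: [PARSE:-, VALIDATE:P4(v=14,ok=T), TRANSFORM:P3(v=0,ok=F), EMIT:P2(v=0,ok=F)] out:-; in:-
Tick 7: [PARSE:P5(v=9,ok=F), VALIDATE:-, TRANSFORM:P4(v=70,ok=T), EMIT:P3(v=0,ok=F)] out:P2(v=0); in:P5
Tick 8: [PARSE:-, VALIDATE:P5(v=9,ok=F), TRANSFORM:-, EMIT:P4(v=70,ok=T)] out:P3(v=0); in:-
Tick 9: [PARSE:P6(v=9,ok=F), VALIDATE:-, TRANSFORM:P5(v=0,ok=F), EMIT:-] out:P4(v=70); in:P6
Tick 10: [PARSE:-, VALIDATE:P6(v=9,ok=F), TRANSFORM:-, EMIT:P5(v=0,ok=F)] out:-; in:-
Tick 11: [PARSE:-, VALIDATE:-, TRANSFORM:P6(v=0,ok=F), EMIT:-] out:P5(v=0); in:-
Tick 12: [PARSE:-, VALIDATE:-, TRANSFORM:-, EMIT:P6(v=0,ok=F)] out:-; in:-
Tick 13: [PARSE:-, VALIDATE:-, TRANSFORM:-, EMIT:-] out:P6(v=0); in:-
P6: arrives tick 9, valid=False (id=6, id%4=2), emit tick 13, final value 0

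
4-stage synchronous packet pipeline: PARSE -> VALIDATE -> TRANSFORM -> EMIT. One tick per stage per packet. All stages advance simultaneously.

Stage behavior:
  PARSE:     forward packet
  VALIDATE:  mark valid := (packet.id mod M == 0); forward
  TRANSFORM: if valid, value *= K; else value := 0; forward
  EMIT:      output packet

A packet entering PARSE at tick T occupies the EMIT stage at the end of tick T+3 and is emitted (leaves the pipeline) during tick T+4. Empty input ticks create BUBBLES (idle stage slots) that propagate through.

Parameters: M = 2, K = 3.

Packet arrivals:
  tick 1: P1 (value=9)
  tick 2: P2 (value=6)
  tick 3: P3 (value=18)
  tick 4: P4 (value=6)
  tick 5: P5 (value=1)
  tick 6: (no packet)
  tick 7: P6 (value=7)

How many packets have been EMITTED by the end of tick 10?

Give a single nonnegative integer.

Answer: 5

Derivation:
Tick 1: [PARSE:P1(v=9,ok=F), VALIDATE:-, TRANSFORM:-, EMIT:-] out:-; in:P1
Tick 2: [PARSE:P2(v=6,ok=F), VALIDATE:P1(v=9,ok=F), TRANSFORM:-, EMIT:-] out:-; in:P2
Tick 3: [PARSE:P3(v=18,ok=F), VALIDATE:P2(v=6,ok=T), TRANSFORM:P1(v=0,ok=F), EMIT:-] out:-; in:P3
Tick 4: [PARSE:P4(v=6,ok=F), VALIDATE:P3(v=18,ok=F), TRANSFORM:P2(v=18,ok=T), EMIT:P1(v=0,ok=F)] out:-; in:P4
Tick 5: [PARSE:P5(v=1,ok=F), VALIDATE:P4(v=6,ok=T), TRANSFORM:P3(v=0,ok=F), EMIT:P2(v=18,ok=T)] out:P1(v=0); in:P5
Tick 6: [PARSE:-, VALIDATE:P5(v=1,ok=F), TRANSFORM:P4(v=18,ok=T), EMIT:P3(v=0,ok=F)] out:P2(v=18); in:-
Tick 7: [PARSE:P6(v=7,ok=F), VALIDATE:-, TRANSFORM:P5(v=0,ok=F), EMIT:P4(v=18,ok=T)] out:P3(v=0); in:P6
Tick 8: [PARSE:-, VALIDATE:P6(v=7,ok=T), TRANSFORM:-, EMIT:P5(v=0,ok=F)] out:P4(v=18); in:-
Tick 9: [PARSE:-, VALIDATE:-, TRANSFORM:P6(v=21,ok=T), EMIT:-] out:P5(v=0); in:-
Tick 10: [PARSE:-, VALIDATE:-, TRANSFORM:-, EMIT:P6(v=21,ok=T)] out:-; in:-
Emitted by tick 10: ['P1', 'P2', 'P3', 'P4', 'P5']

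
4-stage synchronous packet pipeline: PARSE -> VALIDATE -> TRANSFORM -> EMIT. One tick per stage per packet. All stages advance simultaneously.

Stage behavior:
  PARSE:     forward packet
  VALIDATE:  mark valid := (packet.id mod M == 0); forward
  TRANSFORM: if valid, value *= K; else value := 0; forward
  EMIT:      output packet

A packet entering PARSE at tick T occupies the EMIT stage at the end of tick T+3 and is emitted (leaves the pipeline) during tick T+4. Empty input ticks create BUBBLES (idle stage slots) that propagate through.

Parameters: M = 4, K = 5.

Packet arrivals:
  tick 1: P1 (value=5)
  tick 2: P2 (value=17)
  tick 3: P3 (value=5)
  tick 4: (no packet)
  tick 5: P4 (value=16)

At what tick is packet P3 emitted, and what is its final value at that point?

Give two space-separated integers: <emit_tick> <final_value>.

Answer: 7 0

Derivation:
Tick 1: [PARSE:P1(v=5,ok=F), VALIDATE:-, TRANSFORM:-, EMIT:-] out:-; in:P1
Tick 2: [PARSE:P2(v=17,ok=F), VALIDATE:P1(v=5,ok=F), TRANSFORM:-, EMIT:-] out:-; in:P2
Tick 3: [PARSE:P3(v=5,ok=F), VALIDATE:P2(v=17,ok=F), TRANSFORM:P1(v=0,ok=F), EMIT:-] out:-; in:P3
Tick 4: [PARSE:-, VALIDATE:P3(v=5,ok=F), TRANSFORM:P2(v=0,ok=F), EMIT:P1(v=0,ok=F)] out:-; in:-
Tick 5: [PARSE:P4(v=16,ok=F), VALIDATE:-, TRANSFORM:P3(v=0,ok=F), EMIT:P2(v=0,ok=F)] out:P1(v=0); in:P4
Tick 6: [PARSE:-, VALIDATE:P4(v=16,ok=T), TRANSFORM:-, EMIT:P3(v=0,ok=F)] out:P2(v=0); in:-
Tick 7: [PARSE:-, VALIDATE:-, TRANSFORM:P4(v=80,ok=T), EMIT:-] out:P3(v=0); in:-
Tick 8: [PARSE:-, VALIDATE:-, TRANSFORM:-, EMIT:P4(v=80,ok=T)] out:-; in:-
Tick 9: [PARSE:-, VALIDATE:-, TRANSFORM:-, EMIT:-] out:P4(v=80); in:-
P3: arrives tick 3, valid=False (id=3, id%4=3), emit tick 7, final value 0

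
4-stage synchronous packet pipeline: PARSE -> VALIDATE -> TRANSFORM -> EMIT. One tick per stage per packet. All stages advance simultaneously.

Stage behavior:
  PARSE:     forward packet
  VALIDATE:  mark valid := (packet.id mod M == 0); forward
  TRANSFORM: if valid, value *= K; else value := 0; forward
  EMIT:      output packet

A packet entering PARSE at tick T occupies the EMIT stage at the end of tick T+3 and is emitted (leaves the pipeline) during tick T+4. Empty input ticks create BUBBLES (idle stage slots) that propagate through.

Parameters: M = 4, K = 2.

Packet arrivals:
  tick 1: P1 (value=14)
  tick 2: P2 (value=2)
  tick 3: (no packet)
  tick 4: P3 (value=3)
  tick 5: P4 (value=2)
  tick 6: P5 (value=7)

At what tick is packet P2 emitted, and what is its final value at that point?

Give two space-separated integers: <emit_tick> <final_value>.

Answer: 6 0

Derivation:
Tick 1: [PARSE:P1(v=14,ok=F), VALIDATE:-, TRANSFORM:-, EMIT:-] out:-; in:P1
Tick 2: [PARSE:P2(v=2,ok=F), VALIDATE:P1(v=14,ok=F), TRANSFORM:-, EMIT:-] out:-; in:P2
Tick 3: [PARSE:-, VALIDATE:P2(v=2,ok=F), TRANSFORM:P1(v=0,ok=F), EMIT:-] out:-; in:-
Tick 4: [PARSE:P3(v=3,ok=F), VALIDATE:-, TRANSFORM:P2(v=0,ok=F), EMIT:P1(v=0,ok=F)] out:-; in:P3
Tick 5: [PARSE:P4(v=2,ok=F), VALIDATE:P3(v=3,ok=F), TRANSFORM:-, EMIT:P2(v=0,ok=F)] out:P1(v=0); in:P4
Tick 6: [PARSE:P5(v=7,ok=F), VALIDATE:P4(v=2,ok=T), TRANSFORM:P3(v=0,ok=F), EMIT:-] out:P2(v=0); in:P5
Tick 7: [PARSE:-, VALIDATE:P5(v=7,ok=F), TRANSFORM:P4(v=4,ok=T), EMIT:P3(v=0,ok=F)] out:-; in:-
Tick 8: [PARSE:-, VALIDATE:-, TRANSFORM:P5(v=0,ok=F), EMIT:P4(v=4,ok=T)] out:P3(v=0); in:-
Tick 9: [PARSE:-, VALIDATE:-, TRANSFORM:-, EMIT:P5(v=0,ok=F)] out:P4(v=4); in:-
Tick 10: [PARSE:-, VALIDATE:-, TRANSFORM:-, EMIT:-] out:P5(v=0); in:-
P2: arrives tick 2, valid=False (id=2, id%4=2), emit tick 6, final value 0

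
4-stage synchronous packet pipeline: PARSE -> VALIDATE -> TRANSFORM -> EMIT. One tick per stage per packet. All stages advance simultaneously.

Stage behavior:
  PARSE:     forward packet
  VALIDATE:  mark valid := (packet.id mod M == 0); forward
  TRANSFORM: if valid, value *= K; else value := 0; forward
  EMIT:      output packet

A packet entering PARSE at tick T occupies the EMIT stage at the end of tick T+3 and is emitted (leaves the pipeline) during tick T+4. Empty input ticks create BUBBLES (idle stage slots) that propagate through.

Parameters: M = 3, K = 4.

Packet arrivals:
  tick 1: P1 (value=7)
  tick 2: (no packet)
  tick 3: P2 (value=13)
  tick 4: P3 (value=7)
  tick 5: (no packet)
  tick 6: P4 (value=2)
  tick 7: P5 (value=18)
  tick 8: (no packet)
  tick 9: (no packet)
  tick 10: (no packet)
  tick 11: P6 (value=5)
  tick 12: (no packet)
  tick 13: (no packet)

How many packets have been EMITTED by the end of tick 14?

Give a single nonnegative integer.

Answer: 5

Derivation:
Tick 1: [PARSE:P1(v=7,ok=F), VALIDATE:-, TRANSFORM:-, EMIT:-] out:-; in:P1
Tick 2: [PARSE:-, VALIDATE:P1(v=7,ok=F), TRANSFORM:-, EMIT:-] out:-; in:-
Tick 3: [PARSE:P2(v=13,ok=F), VALIDATE:-, TRANSFORM:P1(v=0,ok=F), EMIT:-] out:-; in:P2
Tick 4: [PARSE:P3(v=7,ok=F), VALIDATE:P2(v=13,ok=F), TRANSFORM:-, EMIT:P1(v=0,ok=F)] out:-; in:P3
Tick 5: [PARSE:-, VALIDATE:P3(v=7,ok=T), TRANSFORM:P2(v=0,ok=F), EMIT:-] out:P1(v=0); in:-
Tick 6: [PARSE:P4(v=2,ok=F), VALIDATE:-, TRANSFORM:P3(v=28,ok=T), EMIT:P2(v=0,ok=F)] out:-; in:P4
Tick 7: [PARSE:P5(v=18,ok=F), VALIDATE:P4(v=2,ok=F), TRANSFORM:-, EMIT:P3(v=28,ok=T)] out:P2(v=0); in:P5
Tick 8: [PARSE:-, VALIDATE:P5(v=18,ok=F), TRANSFORM:P4(v=0,ok=F), EMIT:-] out:P3(v=28); in:-
Tick 9: [PARSE:-, VALIDATE:-, TRANSFORM:P5(v=0,ok=F), EMIT:P4(v=0,ok=F)] out:-; in:-
Tick 10: [PARSE:-, VALIDATE:-, TRANSFORM:-, EMIT:P5(v=0,ok=F)] out:P4(v=0); in:-
Tick 11: [PARSE:P6(v=5,ok=F), VALIDATE:-, TRANSFORM:-, EMIT:-] out:P5(v=0); in:P6
Tick 12: [PARSE:-, VALIDATE:P6(v=5,ok=T), TRANSFORM:-, EMIT:-] out:-; in:-
Tick 13: [PARSE:-, VALIDATE:-, TRANSFORM:P6(v=20,ok=T), EMIT:-] out:-; in:-
Tick 14: [PARSE:-, VALIDATE:-, TRANSFORM:-, EMIT:P6(v=20,ok=T)] out:-; in:-
Emitted by tick 14: ['P1', 'P2', 'P3', 'P4', 'P5']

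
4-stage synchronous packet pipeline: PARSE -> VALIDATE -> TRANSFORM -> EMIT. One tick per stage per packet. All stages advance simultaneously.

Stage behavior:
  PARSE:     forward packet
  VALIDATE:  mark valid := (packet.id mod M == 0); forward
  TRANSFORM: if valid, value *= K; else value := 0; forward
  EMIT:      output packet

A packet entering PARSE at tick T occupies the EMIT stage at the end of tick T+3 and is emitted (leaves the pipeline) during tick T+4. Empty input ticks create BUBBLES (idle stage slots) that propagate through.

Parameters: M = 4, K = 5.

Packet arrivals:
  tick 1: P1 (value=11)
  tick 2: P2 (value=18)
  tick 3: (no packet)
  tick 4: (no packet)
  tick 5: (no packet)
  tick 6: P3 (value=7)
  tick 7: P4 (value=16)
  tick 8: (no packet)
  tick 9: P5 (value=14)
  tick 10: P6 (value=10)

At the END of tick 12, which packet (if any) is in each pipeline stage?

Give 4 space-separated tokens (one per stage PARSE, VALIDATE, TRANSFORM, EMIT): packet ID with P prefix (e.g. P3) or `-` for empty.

Answer: - - P6 P5

Derivation:
Tick 1: [PARSE:P1(v=11,ok=F), VALIDATE:-, TRANSFORM:-, EMIT:-] out:-; in:P1
Tick 2: [PARSE:P2(v=18,ok=F), VALIDATE:P1(v=11,ok=F), TRANSFORM:-, EMIT:-] out:-; in:P2
Tick 3: [PARSE:-, VALIDATE:P2(v=18,ok=F), TRANSFORM:P1(v=0,ok=F), EMIT:-] out:-; in:-
Tick 4: [PARSE:-, VALIDATE:-, TRANSFORM:P2(v=0,ok=F), EMIT:P1(v=0,ok=F)] out:-; in:-
Tick 5: [PARSE:-, VALIDATE:-, TRANSFORM:-, EMIT:P2(v=0,ok=F)] out:P1(v=0); in:-
Tick 6: [PARSE:P3(v=7,ok=F), VALIDATE:-, TRANSFORM:-, EMIT:-] out:P2(v=0); in:P3
Tick 7: [PARSE:P4(v=16,ok=F), VALIDATE:P3(v=7,ok=F), TRANSFORM:-, EMIT:-] out:-; in:P4
Tick 8: [PARSE:-, VALIDATE:P4(v=16,ok=T), TRANSFORM:P3(v=0,ok=F), EMIT:-] out:-; in:-
Tick 9: [PARSE:P5(v=14,ok=F), VALIDATE:-, TRANSFORM:P4(v=80,ok=T), EMIT:P3(v=0,ok=F)] out:-; in:P5
Tick 10: [PARSE:P6(v=10,ok=F), VALIDATE:P5(v=14,ok=F), TRANSFORM:-, EMIT:P4(v=80,ok=T)] out:P3(v=0); in:P6
Tick 11: [PARSE:-, VALIDATE:P6(v=10,ok=F), TRANSFORM:P5(v=0,ok=F), EMIT:-] out:P4(v=80); in:-
Tick 12: [PARSE:-, VALIDATE:-, TRANSFORM:P6(v=0,ok=F), EMIT:P5(v=0,ok=F)] out:-; in:-
At end of tick 12: ['-', '-', 'P6', 'P5']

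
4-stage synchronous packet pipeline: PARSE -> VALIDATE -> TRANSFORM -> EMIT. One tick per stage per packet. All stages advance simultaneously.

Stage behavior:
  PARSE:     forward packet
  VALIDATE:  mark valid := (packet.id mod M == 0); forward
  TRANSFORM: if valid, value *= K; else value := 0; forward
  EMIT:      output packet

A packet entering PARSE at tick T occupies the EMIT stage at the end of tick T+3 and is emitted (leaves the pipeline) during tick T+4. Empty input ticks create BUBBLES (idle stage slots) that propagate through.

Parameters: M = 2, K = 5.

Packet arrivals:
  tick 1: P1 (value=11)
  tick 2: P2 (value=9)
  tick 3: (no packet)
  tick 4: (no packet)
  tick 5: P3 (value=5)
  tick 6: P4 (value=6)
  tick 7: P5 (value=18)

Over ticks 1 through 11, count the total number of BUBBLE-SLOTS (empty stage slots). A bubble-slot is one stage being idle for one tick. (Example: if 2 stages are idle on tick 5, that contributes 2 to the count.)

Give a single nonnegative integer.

Answer: 24

Derivation:
Tick 1: [PARSE:P1(v=11,ok=F), VALIDATE:-, TRANSFORM:-, EMIT:-] out:-; bubbles=3
Tick 2: [PARSE:P2(v=9,ok=F), VALIDATE:P1(v=11,ok=F), TRANSFORM:-, EMIT:-] out:-; bubbles=2
Tick 3: [PARSE:-, VALIDATE:P2(v=9,ok=T), TRANSFORM:P1(v=0,ok=F), EMIT:-] out:-; bubbles=2
Tick 4: [PARSE:-, VALIDATE:-, TRANSFORM:P2(v=45,ok=T), EMIT:P1(v=0,ok=F)] out:-; bubbles=2
Tick 5: [PARSE:P3(v=5,ok=F), VALIDATE:-, TRANSFORM:-, EMIT:P2(v=45,ok=T)] out:P1(v=0); bubbles=2
Tick 6: [PARSE:P4(v=6,ok=F), VALIDATE:P3(v=5,ok=F), TRANSFORM:-, EMIT:-] out:P2(v=45); bubbles=2
Tick 7: [PARSE:P5(v=18,ok=F), VALIDATE:P4(v=6,ok=T), TRANSFORM:P3(v=0,ok=F), EMIT:-] out:-; bubbles=1
Tick 8: [PARSE:-, VALIDATE:P5(v=18,ok=F), TRANSFORM:P4(v=30,ok=T), EMIT:P3(v=0,ok=F)] out:-; bubbles=1
Tick 9: [PARSE:-, VALIDATE:-, TRANSFORM:P5(v=0,ok=F), EMIT:P4(v=30,ok=T)] out:P3(v=0); bubbles=2
Tick 10: [PARSE:-, VALIDATE:-, TRANSFORM:-, EMIT:P5(v=0,ok=F)] out:P4(v=30); bubbles=3
Tick 11: [PARSE:-, VALIDATE:-, TRANSFORM:-, EMIT:-] out:P5(v=0); bubbles=4
Total bubble-slots: 24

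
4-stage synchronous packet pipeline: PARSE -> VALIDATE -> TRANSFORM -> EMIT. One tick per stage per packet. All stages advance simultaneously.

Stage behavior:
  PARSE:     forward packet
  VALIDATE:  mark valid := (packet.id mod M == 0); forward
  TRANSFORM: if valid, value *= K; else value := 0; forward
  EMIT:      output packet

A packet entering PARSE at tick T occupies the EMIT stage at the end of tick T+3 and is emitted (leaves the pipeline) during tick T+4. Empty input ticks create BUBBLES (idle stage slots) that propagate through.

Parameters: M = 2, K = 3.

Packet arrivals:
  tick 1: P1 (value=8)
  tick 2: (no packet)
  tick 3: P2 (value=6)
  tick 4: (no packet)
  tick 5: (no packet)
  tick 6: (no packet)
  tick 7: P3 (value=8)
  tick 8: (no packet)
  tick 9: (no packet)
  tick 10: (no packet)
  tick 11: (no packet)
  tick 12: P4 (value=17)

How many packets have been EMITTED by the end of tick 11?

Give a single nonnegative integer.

Answer: 3

Derivation:
Tick 1: [PARSE:P1(v=8,ok=F), VALIDATE:-, TRANSFORM:-, EMIT:-] out:-; in:P1
Tick 2: [PARSE:-, VALIDATE:P1(v=8,ok=F), TRANSFORM:-, EMIT:-] out:-; in:-
Tick 3: [PARSE:P2(v=6,ok=F), VALIDATE:-, TRANSFORM:P1(v=0,ok=F), EMIT:-] out:-; in:P2
Tick 4: [PARSE:-, VALIDATE:P2(v=6,ok=T), TRANSFORM:-, EMIT:P1(v=0,ok=F)] out:-; in:-
Tick 5: [PARSE:-, VALIDATE:-, TRANSFORM:P2(v=18,ok=T), EMIT:-] out:P1(v=0); in:-
Tick 6: [PARSE:-, VALIDATE:-, TRANSFORM:-, EMIT:P2(v=18,ok=T)] out:-; in:-
Tick 7: [PARSE:P3(v=8,ok=F), VALIDATE:-, TRANSFORM:-, EMIT:-] out:P2(v=18); in:P3
Tick 8: [PARSE:-, VALIDATE:P3(v=8,ok=F), TRANSFORM:-, EMIT:-] out:-; in:-
Tick 9: [PARSE:-, VALIDATE:-, TRANSFORM:P3(v=0,ok=F), EMIT:-] out:-; in:-
Tick 10: [PARSE:-, VALIDATE:-, TRANSFORM:-, EMIT:P3(v=0,ok=F)] out:-; in:-
Tick 11: [PARSE:-, VALIDATE:-, TRANSFORM:-, EMIT:-] out:P3(v=0); in:-
Emitted by tick 11: ['P1', 'P2', 'P3']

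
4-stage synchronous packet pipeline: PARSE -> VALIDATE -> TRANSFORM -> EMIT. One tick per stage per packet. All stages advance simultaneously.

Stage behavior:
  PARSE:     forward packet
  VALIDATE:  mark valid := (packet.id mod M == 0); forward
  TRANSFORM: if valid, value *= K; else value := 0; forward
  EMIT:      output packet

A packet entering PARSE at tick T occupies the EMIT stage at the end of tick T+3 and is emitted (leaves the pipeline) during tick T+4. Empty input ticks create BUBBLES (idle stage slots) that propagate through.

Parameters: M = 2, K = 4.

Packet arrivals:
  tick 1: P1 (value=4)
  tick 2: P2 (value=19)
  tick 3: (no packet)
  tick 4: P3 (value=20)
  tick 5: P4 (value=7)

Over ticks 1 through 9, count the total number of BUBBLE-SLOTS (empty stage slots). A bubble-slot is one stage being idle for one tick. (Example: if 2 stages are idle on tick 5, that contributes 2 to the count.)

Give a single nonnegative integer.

Tick 1: [PARSE:P1(v=4,ok=F), VALIDATE:-, TRANSFORM:-, EMIT:-] out:-; bubbles=3
Tick 2: [PARSE:P2(v=19,ok=F), VALIDATE:P1(v=4,ok=F), TRANSFORM:-, EMIT:-] out:-; bubbles=2
Tick 3: [PARSE:-, VALIDATE:P2(v=19,ok=T), TRANSFORM:P1(v=0,ok=F), EMIT:-] out:-; bubbles=2
Tick 4: [PARSE:P3(v=20,ok=F), VALIDATE:-, TRANSFORM:P2(v=76,ok=T), EMIT:P1(v=0,ok=F)] out:-; bubbles=1
Tick 5: [PARSE:P4(v=7,ok=F), VALIDATE:P3(v=20,ok=F), TRANSFORM:-, EMIT:P2(v=76,ok=T)] out:P1(v=0); bubbles=1
Tick 6: [PARSE:-, VALIDATE:P4(v=7,ok=T), TRANSFORM:P3(v=0,ok=F), EMIT:-] out:P2(v=76); bubbles=2
Tick 7: [PARSE:-, VALIDATE:-, TRANSFORM:P4(v=28,ok=T), EMIT:P3(v=0,ok=F)] out:-; bubbles=2
Tick 8: [PARSE:-, VALIDATE:-, TRANSFORM:-, EMIT:P4(v=28,ok=T)] out:P3(v=0); bubbles=3
Tick 9: [PARSE:-, VALIDATE:-, TRANSFORM:-, EMIT:-] out:P4(v=28); bubbles=4
Total bubble-slots: 20

Answer: 20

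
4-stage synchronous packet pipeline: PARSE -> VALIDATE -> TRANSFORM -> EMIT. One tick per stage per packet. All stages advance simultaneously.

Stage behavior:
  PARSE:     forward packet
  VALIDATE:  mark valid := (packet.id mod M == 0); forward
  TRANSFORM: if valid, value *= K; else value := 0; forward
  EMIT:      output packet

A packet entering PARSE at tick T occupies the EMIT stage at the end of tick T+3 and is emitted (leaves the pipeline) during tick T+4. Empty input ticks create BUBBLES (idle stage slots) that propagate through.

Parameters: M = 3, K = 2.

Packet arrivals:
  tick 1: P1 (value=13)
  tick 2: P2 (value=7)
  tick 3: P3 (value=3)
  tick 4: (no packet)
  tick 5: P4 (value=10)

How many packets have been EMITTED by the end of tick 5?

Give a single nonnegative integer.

Tick 1: [PARSE:P1(v=13,ok=F), VALIDATE:-, TRANSFORM:-, EMIT:-] out:-; in:P1
Tick 2: [PARSE:P2(v=7,ok=F), VALIDATE:P1(v=13,ok=F), TRANSFORM:-, EMIT:-] out:-; in:P2
Tick 3: [PARSE:P3(v=3,ok=F), VALIDATE:P2(v=7,ok=F), TRANSFORM:P1(v=0,ok=F), EMIT:-] out:-; in:P3
Tick 4: [PARSE:-, VALIDATE:P3(v=3,ok=T), TRANSFORM:P2(v=0,ok=F), EMIT:P1(v=0,ok=F)] out:-; in:-
Tick 5: [PARSE:P4(v=10,ok=F), VALIDATE:-, TRANSFORM:P3(v=6,ok=T), EMIT:P2(v=0,ok=F)] out:P1(v=0); in:P4
Emitted by tick 5: ['P1']

Answer: 1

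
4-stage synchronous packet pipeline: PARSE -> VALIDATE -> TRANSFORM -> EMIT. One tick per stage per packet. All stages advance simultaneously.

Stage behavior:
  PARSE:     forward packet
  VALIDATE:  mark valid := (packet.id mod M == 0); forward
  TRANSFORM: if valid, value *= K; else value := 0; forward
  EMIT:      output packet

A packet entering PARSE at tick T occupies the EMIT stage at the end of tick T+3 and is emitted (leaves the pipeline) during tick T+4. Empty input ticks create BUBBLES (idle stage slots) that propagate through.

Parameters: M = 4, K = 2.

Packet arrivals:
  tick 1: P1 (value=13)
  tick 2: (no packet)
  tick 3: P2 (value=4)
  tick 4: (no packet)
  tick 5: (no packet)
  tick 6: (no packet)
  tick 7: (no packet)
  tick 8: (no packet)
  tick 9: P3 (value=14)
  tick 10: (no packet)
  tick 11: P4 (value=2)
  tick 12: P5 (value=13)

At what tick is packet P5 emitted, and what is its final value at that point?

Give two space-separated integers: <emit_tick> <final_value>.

Answer: 16 0

Derivation:
Tick 1: [PARSE:P1(v=13,ok=F), VALIDATE:-, TRANSFORM:-, EMIT:-] out:-; in:P1
Tick 2: [PARSE:-, VALIDATE:P1(v=13,ok=F), TRANSFORM:-, EMIT:-] out:-; in:-
Tick 3: [PARSE:P2(v=4,ok=F), VALIDATE:-, TRANSFORM:P1(v=0,ok=F), EMIT:-] out:-; in:P2
Tick 4: [PARSE:-, VALIDATE:P2(v=4,ok=F), TRANSFORM:-, EMIT:P1(v=0,ok=F)] out:-; in:-
Tick 5: [PARSE:-, VALIDATE:-, TRANSFORM:P2(v=0,ok=F), EMIT:-] out:P1(v=0); in:-
Tick 6: [PARSE:-, VALIDATE:-, TRANSFORM:-, EMIT:P2(v=0,ok=F)] out:-; in:-
Tick 7: [PARSE:-, VALIDATE:-, TRANSFORM:-, EMIT:-] out:P2(v=0); in:-
Tick 8: [PARSE:-, VALIDATE:-, TRANSFORM:-, EMIT:-] out:-; in:-
Tick 9: [PARSE:P3(v=14,ok=F), VALIDATE:-, TRANSFORM:-, EMIT:-] out:-; in:P3
Tick 10: [PARSE:-, VALIDATE:P3(v=14,ok=F), TRANSFORM:-, EMIT:-] out:-; in:-
Tick 11: [PARSE:P4(v=2,ok=F), VALIDATE:-, TRANSFORM:P3(v=0,ok=F), EMIT:-] out:-; in:P4
Tick 12: [PARSE:P5(v=13,ok=F), VALIDATE:P4(v=2,ok=T), TRANSFORM:-, EMIT:P3(v=0,ok=F)] out:-; in:P5
Tick 13: [PARSE:-, VALIDATE:P5(v=13,ok=F), TRANSFORM:P4(v=4,ok=T), EMIT:-] out:P3(v=0); in:-
Tick 14: [PARSE:-, VALIDATE:-, TRANSFORM:P5(v=0,ok=F), EMIT:P4(v=4,ok=T)] out:-; in:-
Tick 15: [PARSE:-, VALIDATE:-, TRANSFORM:-, EMIT:P5(v=0,ok=F)] out:P4(v=4); in:-
Tick 16: [PARSE:-, VALIDATE:-, TRANSFORM:-, EMIT:-] out:P5(v=0); in:-
P5: arrives tick 12, valid=False (id=5, id%4=1), emit tick 16, final value 0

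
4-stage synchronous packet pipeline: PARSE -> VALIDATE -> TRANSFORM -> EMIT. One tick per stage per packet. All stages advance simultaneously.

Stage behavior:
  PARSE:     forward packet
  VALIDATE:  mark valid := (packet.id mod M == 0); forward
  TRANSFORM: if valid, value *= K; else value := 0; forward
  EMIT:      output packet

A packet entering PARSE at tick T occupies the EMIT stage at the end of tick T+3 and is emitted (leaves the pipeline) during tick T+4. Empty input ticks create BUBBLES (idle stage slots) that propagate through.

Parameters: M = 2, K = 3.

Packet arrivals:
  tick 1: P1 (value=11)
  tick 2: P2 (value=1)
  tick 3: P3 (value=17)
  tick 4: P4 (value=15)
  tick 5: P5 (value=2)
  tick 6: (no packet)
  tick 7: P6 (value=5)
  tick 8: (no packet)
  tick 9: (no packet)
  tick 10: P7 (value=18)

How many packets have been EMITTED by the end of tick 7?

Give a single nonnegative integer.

Answer: 3

Derivation:
Tick 1: [PARSE:P1(v=11,ok=F), VALIDATE:-, TRANSFORM:-, EMIT:-] out:-; in:P1
Tick 2: [PARSE:P2(v=1,ok=F), VALIDATE:P1(v=11,ok=F), TRANSFORM:-, EMIT:-] out:-; in:P2
Tick 3: [PARSE:P3(v=17,ok=F), VALIDATE:P2(v=1,ok=T), TRANSFORM:P1(v=0,ok=F), EMIT:-] out:-; in:P3
Tick 4: [PARSE:P4(v=15,ok=F), VALIDATE:P3(v=17,ok=F), TRANSFORM:P2(v=3,ok=T), EMIT:P1(v=0,ok=F)] out:-; in:P4
Tick 5: [PARSE:P5(v=2,ok=F), VALIDATE:P4(v=15,ok=T), TRANSFORM:P3(v=0,ok=F), EMIT:P2(v=3,ok=T)] out:P1(v=0); in:P5
Tick 6: [PARSE:-, VALIDATE:P5(v=2,ok=F), TRANSFORM:P4(v=45,ok=T), EMIT:P3(v=0,ok=F)] out:P2(v=3); in:-
Tick 7: [PARSE:P6(v=5,ok=F), VALIDATE:-, TRANSFORM:P5(v=0,ok=F), EMIT:P4(v=45,ok=T)] out:P3(v=0); in:P6
Emitted by tick 7: ['P1', 'P2', 'P3']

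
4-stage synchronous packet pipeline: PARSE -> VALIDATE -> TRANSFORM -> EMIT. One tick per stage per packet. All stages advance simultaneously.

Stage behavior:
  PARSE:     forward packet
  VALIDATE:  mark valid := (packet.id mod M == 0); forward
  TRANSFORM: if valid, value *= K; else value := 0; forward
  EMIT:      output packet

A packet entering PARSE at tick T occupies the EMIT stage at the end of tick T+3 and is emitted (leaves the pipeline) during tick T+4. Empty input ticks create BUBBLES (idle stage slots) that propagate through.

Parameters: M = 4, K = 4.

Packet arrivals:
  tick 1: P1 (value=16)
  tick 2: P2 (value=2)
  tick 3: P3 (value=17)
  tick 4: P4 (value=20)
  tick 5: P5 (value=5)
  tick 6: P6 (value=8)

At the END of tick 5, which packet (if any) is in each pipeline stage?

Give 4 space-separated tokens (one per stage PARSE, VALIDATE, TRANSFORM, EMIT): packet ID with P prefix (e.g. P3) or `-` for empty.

Answer: P5 P4 P3 P2

Derivation:
Tick 1: [PARSE:P1(v=16,ok=F), VALIDATE:-, TRANSFORM:-, EMIT:-] out:-; in:P1
Tick 2: [PARSE:P2(v=2,ok=F), VALIDATE:P1(v=16,ok=F), TRANSFORM:-, EMIT:-] out:-; in:P2
Tick 3: [PARSE:P3(v=17,ok=F), VALIDATE:P2(v=2,ok=F), TRANSFORM:P1(v=0,ok=F), EMIT:-] out:-; in:P3
Tick 4: [PARSE:P4(v=20,ok=F), VALIDATE:P3(v=17,ok=F), TRANSFORM:P2(v=0,ok=F), EMIT:P1(v=0,ok=F)] out:-; in:P4
Tick 5: [PARSE:P5(v=5,ok=F), VALIDATE:P4(v=20,ok=T), TRANSFORM:P3(v=0,ok=F), EMIT:P2(v=0,ok=F)] out:P1(v=0); in:P5
At end of tick 5: ['P5', 'P4', 'P3', 'P2']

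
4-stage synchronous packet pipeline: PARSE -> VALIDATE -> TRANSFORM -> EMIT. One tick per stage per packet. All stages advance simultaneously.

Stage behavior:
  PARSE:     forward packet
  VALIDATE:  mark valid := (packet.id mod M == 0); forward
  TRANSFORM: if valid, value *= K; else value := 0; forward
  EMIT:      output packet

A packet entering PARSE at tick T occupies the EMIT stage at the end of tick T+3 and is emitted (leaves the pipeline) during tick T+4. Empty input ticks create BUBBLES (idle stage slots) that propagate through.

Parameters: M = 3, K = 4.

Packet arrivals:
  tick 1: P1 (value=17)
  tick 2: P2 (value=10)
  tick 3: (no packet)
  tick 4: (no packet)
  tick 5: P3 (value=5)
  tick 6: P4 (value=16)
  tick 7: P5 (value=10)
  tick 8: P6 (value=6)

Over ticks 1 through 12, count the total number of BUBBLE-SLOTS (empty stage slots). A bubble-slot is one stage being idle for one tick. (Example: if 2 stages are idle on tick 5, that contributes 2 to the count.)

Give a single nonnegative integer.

Answer: 24

Derivation:
Tick 1: [PARSE:P1(v=17,ok=F), VALIDATE:-, TRANSFORM:-, EMIT:-] out:-; bubbles=3
Tick 2: [PARSE:P2(v=10,ok=F), VALIDATE:P1(v=17,ok=F), TRANSFORM:-, EMIT:-] out:-; bubbles=2
Tick 3: [PARSE:-, VALIDATE:P2(v=10,ok=F), TRANSFORM:P1(v=0,ok=F), EMIT:-] out:-; bubbles=2
Tick 4: [PARSE:-, VALIDATE:-, TRANSFORM:P2(v=0,ok=F), EMIT:P1(v=0,ok=F)] out:-; bubbles=2
Tick 5: [PARSE:P3(v=5,ok=F), VALIDATE:-, TRANSFORM:-, EMIT:P2(v=0,ok=F)] out:P1(v=0); bubbles=2
Tick 6: [PARSE:P4(v=16,ok=F), VALIDATE:P3(v=5,ok=T), TRANSFORM:-, EMIT:-] out:P2(v=0); bubbles=2
Tick 7: [PARSE:P5(v=10,ok=F), VALIDATE:P4(v=16,ok=F), TRANSFORM:P3(v=20,ok=T), EMIT:-] out:-; bubbles=1
Tick 8: [PARSE:P6(v=6,ok=F), VALIDATE:P5(v=10,ok=F), TRANSFORM:P4(v=0,ok=F), EMIT:P3(v=20,ok=T)] out:-; bubbles=0
Tick 9: [PARSE:-, VALIDATE:P6(v=6,ok=T), TRANSFORM:P5(v=0,ok=F), EMIT:P4(v=0,ok=F)] out:P3(v=20); bubbles=1
Tick 10: [PARSE:-, VALIDATE:-, TRANSFORM:P6(v=24,ok=T), EMIT:P5(v=0,ok=F)] out:P4(v=0); bubbles=2
Tick 11: [PARSE:-, VALIDATE:-, TRANSFORM:-, EMIT:P6(v=24,ok=T)] out:P5(v=0); bubbles=3
Tick 12: [PARSE:-, VALIDATE:-, TRANSFORM:-, EMIT:-] out:P6(v=24); bubbles=4
Total bubble-slots: 24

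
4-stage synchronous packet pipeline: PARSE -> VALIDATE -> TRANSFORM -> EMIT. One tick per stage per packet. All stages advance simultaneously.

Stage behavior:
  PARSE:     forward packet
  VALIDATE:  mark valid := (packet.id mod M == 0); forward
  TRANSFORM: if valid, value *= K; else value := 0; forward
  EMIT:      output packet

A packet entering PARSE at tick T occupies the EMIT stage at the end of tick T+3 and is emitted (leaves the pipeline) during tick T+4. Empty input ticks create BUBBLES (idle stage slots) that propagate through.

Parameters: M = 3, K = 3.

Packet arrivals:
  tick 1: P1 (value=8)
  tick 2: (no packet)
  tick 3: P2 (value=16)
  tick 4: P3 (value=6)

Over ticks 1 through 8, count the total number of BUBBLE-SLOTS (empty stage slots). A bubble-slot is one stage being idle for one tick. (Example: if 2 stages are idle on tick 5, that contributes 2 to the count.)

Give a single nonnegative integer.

Answer: 20

Derivation:
Tick 1: [PARSE:P1(v=8,ok=F), VALIDATE:-, TRANSFORM:-, EMIT:-] out:-; bubbles=3
Tick 2: [PARSE:-, VALIDATE:P1(v=8,ok=F), TRANSFORM:-, EMIT:-] out:-; bubbles=3
Tick 3: [PARSE:P2(v=16,ok=F), VALIDATE:-, TRANSFORM:P1(v=0,ok=F), EMIT:-] out:-; bubbles=2
Tick 4: [PARSE:P3(v=6,ok=F), VALIDATE:P2(v=16,ok=F), TRANSFORM:-, EMIT:P1(v=0,ok=F)] out:-; bubbles=1
Tick 5: [PARSE:-, VALIDATE:P3(v=6,ok=T), TRANSFORM:P2(v=0,ok=F), EMIT:-] out:P1(v=0); bubbles=2
Tick 6: [PARSE:-, VALIDATE:-, TRANSFORM:P3(v=18,ok=T), EMIT:P2(v=0,ok=F)] out:-; bubbles=2
Tick 7: [PARSE:-, VALIDATE:-, TRANSFORM:-, EMIT:P3(v=18,ok=T)] out:P2(v=0); bubbles=3
Tick 8: [PARSE:-, VALIDATE:-, TRANSFORM:-, EMIT:-] out:P3(v=18); bubbles=4
Total bubble-slots: 20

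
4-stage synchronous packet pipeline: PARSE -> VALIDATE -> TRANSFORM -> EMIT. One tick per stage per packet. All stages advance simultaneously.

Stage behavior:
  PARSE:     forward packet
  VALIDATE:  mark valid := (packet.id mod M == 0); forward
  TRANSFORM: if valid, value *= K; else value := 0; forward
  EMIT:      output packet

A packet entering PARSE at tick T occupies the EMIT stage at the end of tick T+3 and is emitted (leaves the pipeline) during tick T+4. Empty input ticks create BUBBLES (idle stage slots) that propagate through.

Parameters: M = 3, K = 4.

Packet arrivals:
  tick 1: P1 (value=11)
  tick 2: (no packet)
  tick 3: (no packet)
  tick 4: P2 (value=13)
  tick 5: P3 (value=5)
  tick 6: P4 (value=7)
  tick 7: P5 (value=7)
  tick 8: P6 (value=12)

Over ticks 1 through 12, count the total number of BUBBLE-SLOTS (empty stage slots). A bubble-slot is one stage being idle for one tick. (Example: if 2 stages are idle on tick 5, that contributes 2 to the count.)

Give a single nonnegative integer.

Answer: 24

Derivation:
Tick 1: [PARSE:P1(v=11,ok=F), VALIDATE:-, TRANSFORM:-, EMIT:-] out:-; bubbles=3
Tick 2: [PARSE:-, VALIDATE:P1(v=11,ok=F), TRANSFORM:-, EMIT:-] out:-; bubbles=3
Tick 3: [PARSE:-, VALIDATE:-, TRANSFORM:P1(v=0,ok=F), EMIT:-] out:-; bubbles=3
Tick 4: [PARSE:P2(v=13,ok=F), VALIDATE:-, TRANSFORM:-, EMIT:P1(v=0,ok=F)] out:-; bubbles=2
Tick 5: [PARSE:P3(v=5,ok=F), VALIDATE:P2(v=13,ok=F), TRANSFORM:-, EMIT:-] out:P1(v=0); bubbles=2
Tick 6: [PARSE:P4(v=7,ok=F), VALIDATE:P3(v=5,ok=T), TRANSFORM:P2(v=0,ok=F), EMIT:-] out:-; bubbles=1
Tick 7: [PARSE:P5(v=7,ok=F), VALIDATE:P4(v=7,ok=F), TRANSFORM:P3(v=20,ok=T), EMIT:P2(v=0,ok=F)] out:-; bubbles=0
Tick 8: [PARSE:P6(v=12,ok=F), VALIDATE:P5(v=7,ok=F), TRANSFORM:P4(v=0,ok=F), EMIT:P3(v=20,ok=T)] out:P2(v=0); bubbles=0
Tick 9: [PARSE:-, VALIDATE:P6(v=12,ok=T), TRANSFORM:P5(v=0,ok=F), EMIT:P4(v=0,ok=F)] out:P3(v=20); bubbles=1
Tick 10: [PARSE:-, VALIDATE:-, TRANSFORM:P6(v=48,ok=T), EMIT:P5(v=0,ok=F)] out:P4(v=0); bubbles=2
Tick 11: [PARSE:-, VALIDATE:-, TRANSFORM:-, EMIT:P6(v=48,ok=T)] out:P5(v=0); bubbles=3
Tick 12: [PARSE:-, VALIDATE:-, TRANSFORM:-, EMIT:-] out:P6(v=48); bubbles=4
Total bubble-slots: 24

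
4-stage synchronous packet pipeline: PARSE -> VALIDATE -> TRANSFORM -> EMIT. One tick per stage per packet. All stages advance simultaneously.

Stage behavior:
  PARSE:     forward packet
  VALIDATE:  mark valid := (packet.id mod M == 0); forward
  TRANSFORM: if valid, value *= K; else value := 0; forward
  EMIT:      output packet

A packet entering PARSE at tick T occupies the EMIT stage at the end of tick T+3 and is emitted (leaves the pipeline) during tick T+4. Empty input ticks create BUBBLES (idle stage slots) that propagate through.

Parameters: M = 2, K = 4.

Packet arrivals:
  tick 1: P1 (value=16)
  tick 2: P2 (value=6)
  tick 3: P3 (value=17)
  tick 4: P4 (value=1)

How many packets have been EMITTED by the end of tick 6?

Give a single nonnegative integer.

Answer: 2

Derivation:
Tick 1: [PARSE:P1(v=16,ok=F), VALIDATE:-, TRANSFORM:-, EMIT:-] out:-; in:P1
Tick 2: [PARSE:P2(v=6,ok=F), VALIDATE:P1(v=16,ok=F), TRANSFORM:-, EMIT:-] out:-; in:P2
Tick 3: [PARSE:P3(v=17,ok=F), VALIDATE:P2(v=6,ok=T), TRANSFORM:P1(v=0,ok=F), EMIT:-] out:-; in:P3
Tick 4: [PARSE:P4(v=1,ok=F), VALIDATE:P3(v=17,ok=F), TRANSFORM:P2(v=24,ok=T), EMIT:P1(v=0,ok=F)] out:-; in:P4
Tick 5: [PARSE:-, VALIDATE:P4(v=1,ok=T), TRANSFORM:P3(v=0,ok=F), EMIT:P2(v=24,ok=T)] out:P1(v=0); in:-
Tick 6: [PARSE:-, VALIDATE:-, TRANSFORM:P4(v=4,ok=T), EMIT:P3(v=0,ok=F)] out:P2(v=24); in:-
Emitted by tick 6: ['P1', 'P2']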